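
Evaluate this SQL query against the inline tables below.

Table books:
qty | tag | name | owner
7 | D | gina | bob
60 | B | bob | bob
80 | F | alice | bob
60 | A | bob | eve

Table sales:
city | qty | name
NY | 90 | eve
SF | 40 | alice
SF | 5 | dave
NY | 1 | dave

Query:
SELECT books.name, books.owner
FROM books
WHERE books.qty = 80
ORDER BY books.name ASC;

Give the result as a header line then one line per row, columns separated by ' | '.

After WHERE (1 rows):
books.qty | books.tag | books.name | books.owner
80 | F | alice | bob
After SELECT (1 rows):
books.name | books.owner
alice | bob
After ORDER BY (1 rows):
books.name | books.owner
alice | bob

== RESULT ==
books.name | books.owner
alice | bob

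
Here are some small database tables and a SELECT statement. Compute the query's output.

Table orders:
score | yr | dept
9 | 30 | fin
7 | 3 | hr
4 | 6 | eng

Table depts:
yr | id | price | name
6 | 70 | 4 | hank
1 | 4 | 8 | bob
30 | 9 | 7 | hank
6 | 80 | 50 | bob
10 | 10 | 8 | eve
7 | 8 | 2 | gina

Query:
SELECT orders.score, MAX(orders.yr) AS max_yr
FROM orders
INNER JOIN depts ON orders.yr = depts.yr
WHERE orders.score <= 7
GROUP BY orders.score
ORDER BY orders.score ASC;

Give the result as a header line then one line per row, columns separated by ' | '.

After JOIN depts (3 rows):
orders.score | orders.yr | orders.dept | depts.yr | depts.id | depts.price | depts.name
9 | 30 | fin | 30 | 9 | 7 | hank
4 | 6 | eng | 6 | 70 | 4 | hank
4 | 6 | eng | 6 | 80 | 50 | bob
After WHERE (2 rows):
orders.score | orders.yr | orders.dept | depts.yr | depts.id | depts.price | depts.name
4 | 6 | eng | 6 | 70 | 4 | hank
4 | 6 | eng | 6 | 80 | 50 | bob
After GROUP BY (1 rows):
orders.score | max_yr
4 | 6
After ORDER BY (1 rows):
orders.score | max_yr
4 | 6

== RESULT ==
orders.score | max_yr
4 | 6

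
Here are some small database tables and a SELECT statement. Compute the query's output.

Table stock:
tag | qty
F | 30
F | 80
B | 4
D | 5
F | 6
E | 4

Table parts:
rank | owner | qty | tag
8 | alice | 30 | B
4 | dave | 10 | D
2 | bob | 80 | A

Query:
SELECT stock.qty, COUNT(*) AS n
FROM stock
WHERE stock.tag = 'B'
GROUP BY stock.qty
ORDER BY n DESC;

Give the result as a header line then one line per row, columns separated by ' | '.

After WHERE (1 rows):
stock.tag | stock.qty
B | 4
After GROUP BY (1 rows):
stock.qty | n
4 | 1
After ORDER BY (1 rows):
stock.qty | n
4 | 1

== RESULT ==
stock.qty | n
4 | 1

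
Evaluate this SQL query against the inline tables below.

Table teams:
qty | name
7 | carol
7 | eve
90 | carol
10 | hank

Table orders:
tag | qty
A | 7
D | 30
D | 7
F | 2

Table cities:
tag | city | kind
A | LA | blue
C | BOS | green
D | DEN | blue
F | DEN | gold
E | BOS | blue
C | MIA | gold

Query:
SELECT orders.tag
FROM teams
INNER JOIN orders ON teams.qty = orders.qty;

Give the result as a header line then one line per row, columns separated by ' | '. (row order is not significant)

== RESULT ==
orders.tag
A
D
A
D

Derivation:
After JOIN orders (4 rows):
teams.qty | teams.name | orders.tag | orders.qty
7 | carol | A | 7
7 | carol | D | 7
7 | eve | A | 7
7 | eve | D | 7
After SELECT (4 rows):
orders.tag
A
D
A
D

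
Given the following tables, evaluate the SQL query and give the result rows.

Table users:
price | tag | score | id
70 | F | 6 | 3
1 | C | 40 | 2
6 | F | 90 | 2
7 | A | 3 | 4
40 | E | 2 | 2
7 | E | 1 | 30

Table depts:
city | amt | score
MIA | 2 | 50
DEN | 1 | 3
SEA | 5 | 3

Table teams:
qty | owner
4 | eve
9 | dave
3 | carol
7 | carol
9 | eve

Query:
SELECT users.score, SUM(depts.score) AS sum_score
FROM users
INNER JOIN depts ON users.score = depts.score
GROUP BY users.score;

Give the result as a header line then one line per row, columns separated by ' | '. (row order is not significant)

After JOIN depts (2 rows):
users.price | users.tag | users.score | users.id | depts.city | depts.amt | depts.score
7 | A | 3 | 4 | DEN | 1 | 3
7 | A | 3 | 4 | SEA | 5 | 3
After GROUP BY (1 rows):
users.score | sum_score
3 | 6

== RESULT ==
users.score | sum_score
3 | 6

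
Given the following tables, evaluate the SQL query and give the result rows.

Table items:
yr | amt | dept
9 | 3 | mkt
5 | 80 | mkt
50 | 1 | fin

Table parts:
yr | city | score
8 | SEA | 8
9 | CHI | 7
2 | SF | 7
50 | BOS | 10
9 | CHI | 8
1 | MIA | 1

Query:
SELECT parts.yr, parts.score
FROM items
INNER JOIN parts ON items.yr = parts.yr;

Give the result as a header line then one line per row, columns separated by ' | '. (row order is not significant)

== RESULT ==
parts.yr | parts.score
9 | 7
9 | 8
50 | 10

Derivation:
After JOIN parts (3 rows):
items.yr | items.amt | items.dept | parts.yr | parts.city | parts.score
9 | 3 | mkt | 9 | CHI | 7
9 | 3 | mkt | 9 | CHI | 8
50 | 1 | fin | 50 | BOS | 10
After SELECT (3 rows):
parts.yr | parts.score
9 | 7
9 | 8
50 | 10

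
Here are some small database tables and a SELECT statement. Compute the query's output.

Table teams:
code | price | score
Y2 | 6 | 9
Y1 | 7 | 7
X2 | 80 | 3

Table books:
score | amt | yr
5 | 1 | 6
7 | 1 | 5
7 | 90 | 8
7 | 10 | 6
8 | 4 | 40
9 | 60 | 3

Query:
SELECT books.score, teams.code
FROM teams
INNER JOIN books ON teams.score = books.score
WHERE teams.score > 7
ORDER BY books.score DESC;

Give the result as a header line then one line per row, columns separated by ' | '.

After JOIN books (4 rows):
teams.code | teams.price | teams.score | books.score | books.amt | books.yr
Y2 | 6 | 9 | 9 | 60 | 3
Y1 | 7 | 7 | 7 | 1 | 5
Y1 | 7 | 7 | 7 | 90 | 8
Y1 | 7 | 7 | 7 | 10 | 6
After WHERE (1 rows):
teams.code | teams.price | teams.score | books.score | books.amt | books.yr
Y2 | 6 | 9 | 9 | 60 | 3
After SELECT (1 rows):
books.score | teams.code
9 | Y2
After ORDER BY (1 rows):
books.score | teams.code
9 | Y2

== RESULT ==
books.score | teams.code
9 | Y2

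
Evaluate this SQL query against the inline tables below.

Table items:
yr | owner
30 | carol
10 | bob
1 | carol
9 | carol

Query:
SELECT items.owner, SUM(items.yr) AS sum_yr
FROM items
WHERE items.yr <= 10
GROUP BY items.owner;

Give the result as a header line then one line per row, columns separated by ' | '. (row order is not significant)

After WHERE (3 rows):
items.yr | items.owner
10 | bob
1 | carol
9 | carol
After GROUP BY (2 rows):
items.owner | sum_yr
bob | 10
carol | 10

== RESULT ==
items.owner | sum_yr
bob | 10
carol | 10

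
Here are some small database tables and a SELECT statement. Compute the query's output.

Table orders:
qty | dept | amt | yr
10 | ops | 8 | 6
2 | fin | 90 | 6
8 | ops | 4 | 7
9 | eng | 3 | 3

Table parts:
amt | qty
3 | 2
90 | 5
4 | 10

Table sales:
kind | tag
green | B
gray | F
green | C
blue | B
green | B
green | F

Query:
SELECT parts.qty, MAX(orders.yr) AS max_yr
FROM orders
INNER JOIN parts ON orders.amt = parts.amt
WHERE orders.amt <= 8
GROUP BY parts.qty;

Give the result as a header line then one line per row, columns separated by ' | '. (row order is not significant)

== RESULT ==
parts.qty | max_yr
10 | 7
2 | 3

Derivation:
After JOIN parts (3 rows):
orders.qty | orders.dept | orders.amt | orders.yr | parts.amt | parts.qty
2 | fin | 90 | 6 | 90 | 5
8 | ops | 4 | 7 | 4 | 10
9 | eng | 3 | 3 | 3 | 2
After WHERE (2 rows):
orders.qty | orders.dept | orders.amt | orders.yr | parts.amt | parts.qty
8 | ops | 4 | 7 | 4 | 10
9 | eng | 3 | 3 | 3 | 2
After GROUP BY (2 rows):
parts.qty | max_yr
10 | 7
2 | 3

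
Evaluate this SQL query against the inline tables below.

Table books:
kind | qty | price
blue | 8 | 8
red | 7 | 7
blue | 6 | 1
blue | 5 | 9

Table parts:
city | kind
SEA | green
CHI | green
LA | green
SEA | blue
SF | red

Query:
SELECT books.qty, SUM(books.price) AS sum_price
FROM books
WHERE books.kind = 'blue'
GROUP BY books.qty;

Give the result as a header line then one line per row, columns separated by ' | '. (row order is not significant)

After WHERE (3 rows):
books.kind | books.qty | books.price
blue | 8 | 8
blue | 6 | 1
blue | 5 | 9
After GROUP BY (3 rows):
books.qty | sum_price
8 | 8
6 | 1
5 | 9

== RESULT ==
books.qty | sum_price
8 | 8
6 | 1
5 | 9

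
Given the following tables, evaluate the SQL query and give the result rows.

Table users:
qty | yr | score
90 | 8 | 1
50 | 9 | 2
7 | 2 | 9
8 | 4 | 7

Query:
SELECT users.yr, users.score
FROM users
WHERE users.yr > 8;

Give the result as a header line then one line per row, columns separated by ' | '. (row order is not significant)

== RESULT ==
users.yr | users.score
9 | 2

Derivation:
After WHERE (1 rows):
users.qty | users.yr | users.score
50 | 9 | 2
After SELECT (1 rows):
users.yr | users.score
9 | 2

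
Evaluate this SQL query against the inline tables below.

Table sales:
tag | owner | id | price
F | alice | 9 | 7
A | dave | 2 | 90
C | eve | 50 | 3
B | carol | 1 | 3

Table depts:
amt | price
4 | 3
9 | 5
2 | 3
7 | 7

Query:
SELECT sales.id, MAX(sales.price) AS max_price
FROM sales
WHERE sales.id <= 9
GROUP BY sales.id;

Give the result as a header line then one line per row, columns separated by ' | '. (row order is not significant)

After WHERE (3 rows):
sales.tag | sales.owner | sales.id | sales.price
F | alice | 9 | 7
A | dave | 2 | 90
B | carol | 1 | 3
After GROUP BY (3 rows):
sales.id | max_price
9 | 7
2 | 90
1 | 3

== RESULT ==
sales.id | max_price
9 | 7
2 | 90
1 | 3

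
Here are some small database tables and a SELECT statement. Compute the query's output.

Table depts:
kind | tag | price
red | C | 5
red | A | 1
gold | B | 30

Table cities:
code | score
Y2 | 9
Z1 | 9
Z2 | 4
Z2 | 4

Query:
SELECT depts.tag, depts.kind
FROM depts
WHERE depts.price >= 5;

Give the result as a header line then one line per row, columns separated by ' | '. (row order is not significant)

After WHERE (2 rows):
depts.kind | depts.tag | depts.price
red | C | 5
gold | B | 30
After SELECT (2 rows):
depts.tag | depts.kind
C | red
B | gold

== RESULT ==
depts.tag | depts.kind
C | red
B | gold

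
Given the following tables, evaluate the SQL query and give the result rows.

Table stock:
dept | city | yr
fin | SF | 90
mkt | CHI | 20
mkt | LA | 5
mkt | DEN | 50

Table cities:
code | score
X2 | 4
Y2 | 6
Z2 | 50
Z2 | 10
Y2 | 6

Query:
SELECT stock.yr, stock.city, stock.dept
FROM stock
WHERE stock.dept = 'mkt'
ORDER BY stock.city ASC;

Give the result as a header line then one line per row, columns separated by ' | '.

After WHERE (3 rows):
stock.dept | stock.city | stock.yr
mkt | CHI | 20
mkt | LA | 5
mkt | DEN | 50
After SELECT (3 rows):
stock.yr | stock.city | stock.dept
20 | CHI | mkt
5 | LA | mkt
50 | DEN | mkt
After ORDER BY (3 rows):
stock.yr | stock.city | stock.dept
20 | CHI | mkt
50 | DEN | mkt
5 | LA | mkt

== RESULT ==
stock.yr | stock.city | stock.dept
20 | CHI | mkt
50 | DEN | mkt
5 | LA | mkt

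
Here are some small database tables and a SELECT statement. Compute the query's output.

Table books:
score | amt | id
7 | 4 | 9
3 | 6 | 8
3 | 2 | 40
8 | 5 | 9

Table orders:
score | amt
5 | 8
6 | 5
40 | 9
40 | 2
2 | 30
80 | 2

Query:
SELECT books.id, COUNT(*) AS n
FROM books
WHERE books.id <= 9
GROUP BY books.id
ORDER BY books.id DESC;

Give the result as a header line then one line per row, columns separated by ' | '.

After WHERE (3 rows):
books.score | books.amt | books.id
7 | 4 | 9
3 | 6 | 8
8 | 5 | 9
After GROUP BY (2 rows):
books.id | n
9 | 2
8 | 1
After ORDER BY (2 rows):
books.id | n
9 | 2
8 | 1

== RESULT ==
books.id | n
9 | 2
8 | 1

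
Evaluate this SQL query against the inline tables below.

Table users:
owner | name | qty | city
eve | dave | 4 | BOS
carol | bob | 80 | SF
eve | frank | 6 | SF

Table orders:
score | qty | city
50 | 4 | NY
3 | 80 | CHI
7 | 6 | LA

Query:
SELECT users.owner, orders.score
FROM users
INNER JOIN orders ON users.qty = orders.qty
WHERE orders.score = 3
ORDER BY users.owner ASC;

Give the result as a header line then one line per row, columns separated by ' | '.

== RESULT ==
users.owner | orders.score
carol | 3

Derivation:
After JOIN orders (3 rows):
users.owner | users.name | users.qty | users.city | orders.score | orders.qty | orders.city
eve | dave | 4 | BOS | 50 | 4 | NY
carol | bob | 80 | SF | 3 | 80 | CHI
eve | frank | 6 | SF | 7 | 6 | LA
After WHERE (1 rows):
users.owner | users.name | users.qty | users.city | orders.score | orders.qty | orders.city
carol | bob | 80 | SF | 3 | 80 | CHI
After SELECT (1 rows):
users.owner | orders.score
carol | 3
After ORDER BY (1 rows):
users.owner | orders.score
carol | 3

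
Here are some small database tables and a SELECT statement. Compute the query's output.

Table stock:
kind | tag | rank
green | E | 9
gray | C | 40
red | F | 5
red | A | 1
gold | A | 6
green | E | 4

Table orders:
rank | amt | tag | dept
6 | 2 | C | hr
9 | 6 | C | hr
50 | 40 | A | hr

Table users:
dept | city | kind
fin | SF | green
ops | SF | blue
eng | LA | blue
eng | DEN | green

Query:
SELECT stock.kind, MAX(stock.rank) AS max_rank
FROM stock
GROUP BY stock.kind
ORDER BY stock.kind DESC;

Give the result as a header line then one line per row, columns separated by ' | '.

After GROUP BY (4 rows):
stock.kind | max_rank
green | 9
gray | 40
red | 5
gold | 6
After ORDER BY (4 rows):
stock.kind | max_rank
red | 5
green | 9
gray | 40
gold | 6

== RESULT ==
stock.kind | max_rank
red | 5
green | 9
gray | 40
gold | 6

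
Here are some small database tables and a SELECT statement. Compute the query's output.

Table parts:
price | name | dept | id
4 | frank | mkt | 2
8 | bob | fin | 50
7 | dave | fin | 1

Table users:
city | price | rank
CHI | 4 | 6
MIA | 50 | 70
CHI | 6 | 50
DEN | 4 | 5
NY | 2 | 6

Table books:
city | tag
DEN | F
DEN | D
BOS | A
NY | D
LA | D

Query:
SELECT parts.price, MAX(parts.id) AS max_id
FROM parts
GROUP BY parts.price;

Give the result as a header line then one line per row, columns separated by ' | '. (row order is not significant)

After GROUP BY (3 rows):
parts.price | max_id
4 | 2
8 | 50
7 | 1

== RESULT ==
parts.price | max_id
4 | 2
8 | 50
7 | 1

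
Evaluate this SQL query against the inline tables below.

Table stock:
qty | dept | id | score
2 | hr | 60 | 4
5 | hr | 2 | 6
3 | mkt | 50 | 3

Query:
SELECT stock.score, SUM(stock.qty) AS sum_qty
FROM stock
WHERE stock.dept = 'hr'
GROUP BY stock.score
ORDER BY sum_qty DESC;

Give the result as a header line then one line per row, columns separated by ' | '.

== RESULT ==
stock.score | sum_qty
6 | 5
4 | 2

Derivation:
After WHERE (2 rows):
stock.qty | stock.dept | stock.id | stock.score
2 | hr | 60 | 4
5 | hr | 2 | 6
After GROUP BY (2 rows):
stock.score | sum_qty
4 | 2
6 | 5
After ORDER BY (2 rows):
stock.score | sum_qty
6 | 5
4 | 2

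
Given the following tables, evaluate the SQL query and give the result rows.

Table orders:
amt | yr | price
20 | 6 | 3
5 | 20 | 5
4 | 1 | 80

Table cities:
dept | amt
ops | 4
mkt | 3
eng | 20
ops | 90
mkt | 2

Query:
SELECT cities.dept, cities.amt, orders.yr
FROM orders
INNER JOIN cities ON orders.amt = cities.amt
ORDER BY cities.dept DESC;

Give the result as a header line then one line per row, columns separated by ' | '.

== RESULT ==
cities.dept | cities.amt | orders.yr
ops | 4 | 1
eng | 20 | 6

Derivation:
After JOIN cities (2 rows):
orders.amt | orders.yr | orders.price | cities.dept | cities.amt
20 | 6 | 3 | eng | 20
4 | 1 | 80 | ops | 4
After SELECT (2 rows):
cities.dept | cities.amt | orders.yr
eng | 20 | 6
ops | 4 | 1
After ORDER BY (2 rows):
cities.dept | cities.amt | orders.yr
ops | 4 | 1
eng | 20 | 6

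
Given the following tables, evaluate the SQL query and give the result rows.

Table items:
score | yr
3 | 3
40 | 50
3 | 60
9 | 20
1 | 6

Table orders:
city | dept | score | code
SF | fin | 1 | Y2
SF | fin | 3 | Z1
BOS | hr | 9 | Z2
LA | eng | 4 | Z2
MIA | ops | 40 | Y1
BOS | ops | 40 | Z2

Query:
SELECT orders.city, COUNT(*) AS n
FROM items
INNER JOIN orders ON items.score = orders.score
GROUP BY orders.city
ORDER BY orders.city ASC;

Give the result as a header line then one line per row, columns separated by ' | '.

After JOIN orders (6 rows):
items.score | items.yr | orders.city | orders.dept | orders.score | orders.code
3 | 3 | SF | fin | 3 | Z1
40 | 50 | MIA | ops | 40 | Y1
40 | 50 | BOS | ops | 40 | Z2
3 | 60 | SF | fin | 3 | Z1
9 | 20 | BOS | hr | 9 | Z2
1 | 6 | SF | fin | 1 | Y2
After GROUP BY (3 rows):
orders.city | n
SF | 3
MIA | 1
BOS | 2
After ORDER BY (3 rows):
orders.city | n
BOS | 2
MIA | 1
SF | 3

== RESULT ==
orders.city | n
BOS | 2
MIA | 1
SF | 3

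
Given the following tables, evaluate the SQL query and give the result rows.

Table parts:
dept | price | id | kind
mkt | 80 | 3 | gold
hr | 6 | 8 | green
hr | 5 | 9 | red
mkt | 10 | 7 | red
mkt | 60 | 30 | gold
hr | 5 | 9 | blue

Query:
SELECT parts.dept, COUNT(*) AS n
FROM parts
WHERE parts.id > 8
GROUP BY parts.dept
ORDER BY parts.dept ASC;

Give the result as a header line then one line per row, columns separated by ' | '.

After WHERE (3 rows):
parts.dept | parts.price | parts.id | parts.kind
hr | 5 | 9 | red
mkt | 60 | 30 | gold
hr | 5 | 9 | blue
After GROUP BY (2 rows):
parts.dept | n
hr | 2
mkt | 1
After ORDER BY (2 rows):
parts.dept | n
hr | 2
mkt | 1

== RESULT ==
parts.dept | n
hr | 2
mkt | 1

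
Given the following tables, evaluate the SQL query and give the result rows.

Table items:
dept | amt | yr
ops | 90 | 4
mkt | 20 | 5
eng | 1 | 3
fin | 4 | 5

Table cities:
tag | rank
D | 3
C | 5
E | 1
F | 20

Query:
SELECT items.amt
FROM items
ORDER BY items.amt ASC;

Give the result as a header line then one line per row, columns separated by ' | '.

== RESULT ==
items.amt
1
4
20
90

Derivation:
After SELECT (4 rows):
items.amt
90
20
1
4
After ORDER BY (4 rows):
items.amt
1
4
20
90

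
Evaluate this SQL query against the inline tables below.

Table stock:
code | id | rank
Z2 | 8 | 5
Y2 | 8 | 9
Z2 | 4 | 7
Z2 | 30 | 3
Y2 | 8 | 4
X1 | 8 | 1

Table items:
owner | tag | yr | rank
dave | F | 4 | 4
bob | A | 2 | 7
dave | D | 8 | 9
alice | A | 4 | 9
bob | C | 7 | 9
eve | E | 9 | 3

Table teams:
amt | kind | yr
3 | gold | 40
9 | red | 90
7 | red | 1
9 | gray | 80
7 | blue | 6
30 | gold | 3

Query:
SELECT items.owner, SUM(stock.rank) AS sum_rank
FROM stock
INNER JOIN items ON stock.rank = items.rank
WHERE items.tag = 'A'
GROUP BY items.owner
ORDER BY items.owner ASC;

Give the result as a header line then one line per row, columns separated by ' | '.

== RESULT ==
items.owner | sum_rank
alice | 9
bob | 7

Derivation:
After JOIN items (6 rows):
stock.code | stock.id | stock.rank | items.owner | items.tag | items.yr | items.rank
Y2 | 8 | 9 | dave | D | 8 | 9
Y2 | 8 | 9 | alice | A | 4 | 9
Y2 | 8 | 9 | bob | C | 7 | 9
Z2 | 4 | 7 | bob | A | 2 | 7
Z2 | 30 | 3 | eve | E | 9 | 3
Y2 | 8 | 4 | dave | F | 4 | 4
After WHERE (2 rows):
stock.code | stock.id | stock.rank | items.owner | items.tag | items.yr | items.rank
Y2 | 8 | 9 | alice | A | 4 | 9
Z2 | 4 | 7 | bob | A | 2 | 7
After GROUP BY (2 rows):
items.owner | sum_rank
alice | 9
bob | 7
After ORDER BY (2 rows):
items.owner | sum_rank
alice | 9
bob | 7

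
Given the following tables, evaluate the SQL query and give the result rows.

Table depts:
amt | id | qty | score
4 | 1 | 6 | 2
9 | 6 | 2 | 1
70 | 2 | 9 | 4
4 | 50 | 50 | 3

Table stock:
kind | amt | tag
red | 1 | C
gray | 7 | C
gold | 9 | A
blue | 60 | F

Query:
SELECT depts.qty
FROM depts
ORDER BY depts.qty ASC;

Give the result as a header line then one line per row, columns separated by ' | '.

After SELECT (4 rows):
depts.qty
6
2
9
50
After ORDER BY (4 rows):
depts.qty
2
6
9
50

== RESULT ==
depts.qty
2
6
9
50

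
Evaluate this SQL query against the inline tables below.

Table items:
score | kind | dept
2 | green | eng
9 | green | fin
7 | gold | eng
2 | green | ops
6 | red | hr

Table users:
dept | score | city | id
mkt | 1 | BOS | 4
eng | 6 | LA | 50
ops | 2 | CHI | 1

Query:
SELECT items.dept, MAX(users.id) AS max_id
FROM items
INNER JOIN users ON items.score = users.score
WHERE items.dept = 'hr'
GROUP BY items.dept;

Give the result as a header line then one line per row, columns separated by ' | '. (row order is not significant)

After JOIN users (3 rows):
items.score | items.kind | items.dept | users.dept | users.score | users.city | users.id
2 | green | eng | ops | 2 | CHI | 1
2 | green | ops | ops | 2 | CHI | 1
6 | red | hr | eng | 6 | LA | 50
After WHERE (1 rows):
items.score | items.kind | items.dept | users.dept | users.score | users.city | users.id
6 | red | hr | eng | 6 | LA | 50
After GROUP BY (1 rows):
items.dept | max_id
hr | 50

== RESULT ==
items.dept | max_id
hr | 50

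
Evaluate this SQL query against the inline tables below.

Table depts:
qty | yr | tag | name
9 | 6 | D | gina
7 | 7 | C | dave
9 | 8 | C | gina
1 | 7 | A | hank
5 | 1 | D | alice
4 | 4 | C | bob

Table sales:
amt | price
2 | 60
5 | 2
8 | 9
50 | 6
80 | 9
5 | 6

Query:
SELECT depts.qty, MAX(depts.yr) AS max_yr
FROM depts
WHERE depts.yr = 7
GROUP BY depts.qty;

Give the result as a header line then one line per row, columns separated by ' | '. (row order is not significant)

After WHERE (2 rows):
depts.qty | depts.yr | depts.tag | depts.name
7 | 7 | C | dave
1 | 7 | A | hank
After GROUP BY (2 rows):
depts.qty | max_yr
7 | 7
1 | 7

== RESULT ==
depts.qty | max_yr
7 | 7
1 | 7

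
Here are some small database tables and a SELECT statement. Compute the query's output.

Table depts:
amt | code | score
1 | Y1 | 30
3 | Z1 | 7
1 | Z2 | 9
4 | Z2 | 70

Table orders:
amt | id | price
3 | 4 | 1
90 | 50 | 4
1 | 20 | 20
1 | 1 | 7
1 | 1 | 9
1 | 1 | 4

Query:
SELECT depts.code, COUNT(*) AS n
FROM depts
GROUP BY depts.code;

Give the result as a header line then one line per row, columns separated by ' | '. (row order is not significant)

After GROUP BY (3 rows):
depts.code | n
Y1 | 1
Z1 | 1
Z2 | 2

== RESULT ==
depts.code | n
Y1 | 1
Z1 | 1
Z2 | 2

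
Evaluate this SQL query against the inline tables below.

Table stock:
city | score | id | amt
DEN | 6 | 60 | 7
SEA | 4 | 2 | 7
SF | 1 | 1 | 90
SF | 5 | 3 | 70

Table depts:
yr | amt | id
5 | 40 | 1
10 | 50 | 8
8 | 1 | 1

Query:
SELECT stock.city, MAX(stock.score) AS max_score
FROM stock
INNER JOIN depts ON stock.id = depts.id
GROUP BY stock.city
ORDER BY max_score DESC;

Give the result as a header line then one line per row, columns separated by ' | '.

== RESULT ==
stock.city | max_score
SF | 1

Derivation:
After JOIN depts (2 rows):
stock.city | stock.score | stock.id | stock.amt | depts.yr | depts.amt | depts.id
SF | 1 | 1 | 90 | 5 | 40 | 1
SF | 1 | 1 | 90 | 8 | 1 | 1
After GROUP BY (1 rows):
stock.city | max_score
SF | 1
After ORDER BY (1 rows):
stock.city | max_score
SF | 1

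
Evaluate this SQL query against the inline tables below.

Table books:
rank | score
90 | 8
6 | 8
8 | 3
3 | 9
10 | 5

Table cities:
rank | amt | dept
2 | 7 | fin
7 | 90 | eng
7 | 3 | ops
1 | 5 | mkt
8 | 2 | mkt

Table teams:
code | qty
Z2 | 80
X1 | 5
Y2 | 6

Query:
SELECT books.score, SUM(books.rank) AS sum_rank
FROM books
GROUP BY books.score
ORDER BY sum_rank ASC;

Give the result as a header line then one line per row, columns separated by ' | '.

== RESULT ==
books.score | sum_rank
9 | 3
3 | 8
5 | 10
8 | 96

Derivation:
After GROUP BY (4 rows):
books.score | sum_rank
8 | 96
3 | 8
9 | 3
5 | 10
After ORDER BY (4 rows):
books.score | sum_rank
9 | 3
3 | 8
5 | 10
8 | 96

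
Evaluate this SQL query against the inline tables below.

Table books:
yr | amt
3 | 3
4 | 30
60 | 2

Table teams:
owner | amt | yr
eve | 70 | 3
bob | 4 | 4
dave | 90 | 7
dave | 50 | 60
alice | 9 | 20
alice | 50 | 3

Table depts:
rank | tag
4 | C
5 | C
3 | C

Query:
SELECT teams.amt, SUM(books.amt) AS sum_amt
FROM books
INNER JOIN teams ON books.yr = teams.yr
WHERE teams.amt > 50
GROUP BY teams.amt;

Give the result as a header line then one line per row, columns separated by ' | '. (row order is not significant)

After JOIN teams (4 rows):
books.yr | books.amt | teams.owner | teams.amt | teams.yr
3 | 3 | eve | 70 | 3
3 | 3 | alice | 50 | 3
4 | 30 | bob | 4 | 4
60 | 2 | dave | 50 | 60
After WHERE (1 rows):
books.yr | books.amt | teams.owner | teams.amt | teams.yr
3 | 3 | eve | 70 | 3
After GROUP BY (1 rows):
teams.amt | sum_amt
70 | 3

== RESULT ==
teams.amt | sum_amt
70 | 3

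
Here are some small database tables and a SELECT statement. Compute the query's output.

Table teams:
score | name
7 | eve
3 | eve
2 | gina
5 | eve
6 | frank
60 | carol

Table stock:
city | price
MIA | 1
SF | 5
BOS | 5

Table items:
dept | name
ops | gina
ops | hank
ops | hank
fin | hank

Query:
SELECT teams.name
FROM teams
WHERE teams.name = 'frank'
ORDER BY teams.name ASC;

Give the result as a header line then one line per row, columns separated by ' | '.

After WHERE (1 rows):
teams.score | teams.name
6 | frank
After SELECT (1 rows):
teams.name
frank
After ORDER BY (1 rows):
teams.name
frank

== RESULT ==
teams.name
frank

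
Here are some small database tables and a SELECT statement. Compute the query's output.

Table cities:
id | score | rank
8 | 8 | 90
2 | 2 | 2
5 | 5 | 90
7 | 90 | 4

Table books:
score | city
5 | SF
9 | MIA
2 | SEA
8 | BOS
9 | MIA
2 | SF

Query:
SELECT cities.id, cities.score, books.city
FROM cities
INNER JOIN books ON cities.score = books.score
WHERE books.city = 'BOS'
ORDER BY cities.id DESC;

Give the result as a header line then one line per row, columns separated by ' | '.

After JOIN books (4 rows):
cities.id | cities.score | cities.rank | books.score | books.city
8 | 8 | 90 | 8 | BOS
2 | 2 | 2 | 2 | SEA
2 | 2 | 2 | 2 | SF
5 | 5 | 90 | 5 | SF
After WHERE (1 rows):
cities.id | cities.score | cities.rank | books.score | books.city
8 | 8 | 90 | 8 | BOS
After SELECT (1 rows):
cities.id | cities.score | books.city
8 | 8 | BOS
After ORDER BY (1 rows):
cities.id | cities.score | books.city
8 | 8 | BOS

== RESULT ==
cities.id | cities.score | books.city
8 | 8 | BOS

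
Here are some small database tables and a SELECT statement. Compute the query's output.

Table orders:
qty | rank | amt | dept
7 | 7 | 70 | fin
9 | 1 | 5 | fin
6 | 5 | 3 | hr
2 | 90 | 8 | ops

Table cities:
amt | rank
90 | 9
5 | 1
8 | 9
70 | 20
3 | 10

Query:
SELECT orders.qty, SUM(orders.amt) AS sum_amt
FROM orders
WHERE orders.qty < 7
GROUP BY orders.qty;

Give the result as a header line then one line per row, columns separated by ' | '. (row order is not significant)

After WHERE (2 rows):
orders.qty | orders.rank | orders.amt | orders.dept
6 | 5 | 3 | hr
2 | 90 | 8 | ops
After GROUP BY (2 rows):
orders.qty | sum_amt
6 | 3
2 | 8

== RESULT ==
orders.qty | sum_amt
6 | 3
2 | 8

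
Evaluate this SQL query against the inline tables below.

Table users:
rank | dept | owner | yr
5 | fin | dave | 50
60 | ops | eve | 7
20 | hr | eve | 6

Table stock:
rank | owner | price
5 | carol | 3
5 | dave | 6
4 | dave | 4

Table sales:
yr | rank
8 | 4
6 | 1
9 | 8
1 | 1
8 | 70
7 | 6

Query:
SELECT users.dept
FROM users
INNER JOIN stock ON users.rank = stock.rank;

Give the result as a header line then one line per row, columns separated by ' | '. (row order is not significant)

After JOIN stock (2 rows):
users.rank | users.dept | users.owner | users.yr | stock.rank | stock.owner | stock.price
5 | fin | dave | 50 | 5 | carol | 3
5 | fin | dave | 50 | 5 | dave | 6
After SELECT (2 rows):
users.dept
fin
fin

== RESULT ==
users.dept
fin
fin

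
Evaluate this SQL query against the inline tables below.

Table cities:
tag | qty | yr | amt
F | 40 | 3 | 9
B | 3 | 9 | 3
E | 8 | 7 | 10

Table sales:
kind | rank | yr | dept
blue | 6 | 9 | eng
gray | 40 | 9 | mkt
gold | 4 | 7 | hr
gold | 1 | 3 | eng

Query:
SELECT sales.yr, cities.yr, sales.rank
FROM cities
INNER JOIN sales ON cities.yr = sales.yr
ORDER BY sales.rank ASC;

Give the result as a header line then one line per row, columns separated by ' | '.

After JOIN sales (4 rows):
cities.tag | cities.qty | cities.yr | cities.amt | sales.kind | sales.rank | sales.yr | sales.dept
F | 40 | 3 | 9 | gold | 1 | 3 | eng
B | 3 | 9 | 3 | blue | 6 | 9 | eng
B | 3 | 9 | 3 | gray | 40 | 9 | mkt
E | 8 | 7 | 10 | gold | 4 | 7 | hr
After SELECT (4 rows):
sales.yr | cities.yr | sales.rank
3 | 3 | 1
9 | 9 | 6
9 | 9 | 40
7 | 7 | 4
After ORDER BY (4 rows):
sales.yr | cities.yr | sales.rank
3 | 3 | 1
7 | 7 | 4
9 | 9 | 6
9 | 9 | 40

== RESULT ==
sales.yr | cities.yr | sales.rank
3 | 3 | 1
7 | 7 | 4
9 | 9 | 6
9 | 9 | 40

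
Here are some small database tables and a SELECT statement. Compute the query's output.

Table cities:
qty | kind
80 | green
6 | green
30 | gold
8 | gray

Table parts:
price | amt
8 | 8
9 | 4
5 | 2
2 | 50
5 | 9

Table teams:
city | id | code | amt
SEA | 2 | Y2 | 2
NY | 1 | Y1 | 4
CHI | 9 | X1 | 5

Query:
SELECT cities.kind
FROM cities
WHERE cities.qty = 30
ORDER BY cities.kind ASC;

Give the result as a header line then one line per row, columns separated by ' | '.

== RESULT ==
cities.kind
gold

Derivation:
After WHERE (1 rows):
cities.qty | cities.kind
30 | gold
After SELECT (1 rows):
cities.kind
gold
After ORDER BY (1 rows):
cities.kind
gold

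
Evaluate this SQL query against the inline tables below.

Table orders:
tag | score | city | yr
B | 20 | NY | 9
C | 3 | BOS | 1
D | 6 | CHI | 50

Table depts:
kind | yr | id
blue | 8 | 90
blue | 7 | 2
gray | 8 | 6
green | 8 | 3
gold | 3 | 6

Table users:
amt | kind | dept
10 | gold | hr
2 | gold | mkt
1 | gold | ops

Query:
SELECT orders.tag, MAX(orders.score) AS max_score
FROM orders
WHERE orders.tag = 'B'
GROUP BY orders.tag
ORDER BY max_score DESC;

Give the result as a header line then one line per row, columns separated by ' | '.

== RESULT ==
orders.tag | max_score
B | 20

Derivation:
After WHERE (1 rows):
orders.tag | orders.score | orders.city | orders.yr
B | 20 | NY | 9
After GROUP BY (1 rows):
orders.tag | max_score
B | 20
After ORDER BY (1 rows):
orders.tag | max_score
B | 20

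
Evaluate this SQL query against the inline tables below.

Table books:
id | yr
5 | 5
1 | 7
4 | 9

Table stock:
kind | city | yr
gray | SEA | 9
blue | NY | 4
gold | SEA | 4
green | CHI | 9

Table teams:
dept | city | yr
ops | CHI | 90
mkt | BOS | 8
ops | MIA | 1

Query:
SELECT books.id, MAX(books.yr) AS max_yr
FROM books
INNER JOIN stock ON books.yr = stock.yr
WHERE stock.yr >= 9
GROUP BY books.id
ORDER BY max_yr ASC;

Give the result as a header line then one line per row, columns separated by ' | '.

== RESULT ==
books.id | max_yr
4 | 9

Derivation:
After JOIN stock (2 rows):
books.id | books.yr | stock.kind | stock.city | stock.yr
4 | 9 | gray | SEA | 9
4 | 9 | green | CHI | 9
After WHERE (2 rows):
books.id | books.yr | stock.kind | stock.city | stock.yr
4 | 9 | gray | SEA | 9
4 | 9 | green | CHI | 9
After GROUP BY (1 rows):
books.id | max_yr
4 | 9
After ORDER BY (1 rows):
books.id | max_yr
4 | 9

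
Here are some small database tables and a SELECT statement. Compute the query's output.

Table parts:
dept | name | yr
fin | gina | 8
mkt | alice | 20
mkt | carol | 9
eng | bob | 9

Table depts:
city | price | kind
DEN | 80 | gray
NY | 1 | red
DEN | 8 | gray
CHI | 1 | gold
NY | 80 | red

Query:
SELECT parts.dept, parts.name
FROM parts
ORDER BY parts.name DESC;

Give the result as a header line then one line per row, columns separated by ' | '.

== RESULT ==
parts.dept | parts.name
fin | gina
mkt | carol
eng | bob
mkt | alice

Derivation:
After SELECT (4 rows):
parts.dept | parts.name
fin | gina
mkt | alice
mkt | carol
eng | bob
After ORDER BY (4 rows):
parts.dept | parts.name
fin | gina
mkt | carol
eng | bob
mkt | alice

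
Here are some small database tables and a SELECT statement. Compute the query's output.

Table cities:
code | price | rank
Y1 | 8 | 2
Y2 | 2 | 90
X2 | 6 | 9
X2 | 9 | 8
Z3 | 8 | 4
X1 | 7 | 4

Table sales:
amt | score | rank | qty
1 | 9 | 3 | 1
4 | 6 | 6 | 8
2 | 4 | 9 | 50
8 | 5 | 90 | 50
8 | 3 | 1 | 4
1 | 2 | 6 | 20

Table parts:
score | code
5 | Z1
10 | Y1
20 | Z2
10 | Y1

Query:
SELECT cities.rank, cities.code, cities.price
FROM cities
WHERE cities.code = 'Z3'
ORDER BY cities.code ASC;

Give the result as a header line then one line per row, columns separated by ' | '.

After WHERE (1 rows):
cities.code | cities.price | cities.rank
Z3 | 8 | 4
After SELECT (1 rows):
cities.rank | cities.code | cities.price
4 | Z3 | 8
After ORDER BY (1 rows):
cities.rank | cities.code | cities.price
4 | Z3 | 8

== RESULT ==
cities.rank | cities.code | cities.price
4 | Z3 | 8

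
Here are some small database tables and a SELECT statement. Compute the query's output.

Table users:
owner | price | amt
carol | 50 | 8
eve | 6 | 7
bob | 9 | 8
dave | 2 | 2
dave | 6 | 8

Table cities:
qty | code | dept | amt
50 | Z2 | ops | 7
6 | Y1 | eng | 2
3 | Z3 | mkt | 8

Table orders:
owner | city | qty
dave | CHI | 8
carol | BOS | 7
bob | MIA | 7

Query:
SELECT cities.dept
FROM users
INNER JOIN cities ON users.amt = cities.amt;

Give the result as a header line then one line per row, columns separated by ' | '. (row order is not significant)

== RESULT ==
cities.dept
mkt
ops
mkt
eng
mkt

Derivation:
After JOIN cities (5 rows):
users.owner | users.price | users.amt | cities.qty | cities.code | cities.dept | cities.amt
carol | 50 | 8 | 3 | Z3 | mkt | 8
eve | 6 | 7 | 50 | Z2 | ops | 7
bob | 9 | 8 | 3 | Z3 | mkt | 8
dave | 2 | 2 | 6 | Y1 | eng | 2
dave | 6 | 8 | 3 | Z3 | mkt | 8
After SELECT (5 rows):
cities.dept
mkt
ops
mkt
eng
mkt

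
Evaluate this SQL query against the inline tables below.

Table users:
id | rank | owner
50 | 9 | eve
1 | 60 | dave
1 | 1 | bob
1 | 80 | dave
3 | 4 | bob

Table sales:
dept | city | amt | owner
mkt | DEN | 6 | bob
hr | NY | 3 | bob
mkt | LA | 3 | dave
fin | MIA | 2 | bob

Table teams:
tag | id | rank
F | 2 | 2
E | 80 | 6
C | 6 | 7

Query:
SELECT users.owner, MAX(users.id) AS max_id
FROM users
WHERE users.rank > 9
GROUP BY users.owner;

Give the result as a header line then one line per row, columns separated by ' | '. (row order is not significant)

== RESULT ==
users.owner | max_id
dave | 1

Derivation:
After WHERE (2 rows):
users.id | users.rank | users.owner
1 | 60 | dave
1 | 80 | dave
After GROUP BY (1 rows):
users.owner | max_id
dave | 1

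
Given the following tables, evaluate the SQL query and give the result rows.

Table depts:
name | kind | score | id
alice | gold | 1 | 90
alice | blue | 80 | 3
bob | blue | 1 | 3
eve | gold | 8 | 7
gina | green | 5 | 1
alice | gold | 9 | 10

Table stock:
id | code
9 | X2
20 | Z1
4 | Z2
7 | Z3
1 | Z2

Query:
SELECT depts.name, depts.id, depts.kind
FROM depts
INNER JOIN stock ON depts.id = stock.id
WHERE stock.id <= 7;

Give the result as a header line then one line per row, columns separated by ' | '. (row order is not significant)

After JOIN stock (2 rows):
depts.name | depts.kind | depts.score | depts.id | stock.id | stock.code
eve | gold | 8 | 7 | 7 | Z3
gina | green | 5 | 1 | 1 | Z2
After WHERE (2 rows):
depts.name | depts.kind | depts.score | depts.id | stock.id | stock.code
eve | gold | 8 | 7 | 7 | Z3
gina | green | 5 | 1 | 1 | Z2
After SELECT (2 rows):
depts.name | depts.id | depts.kind
eve | 7 | gold
gina | 1 | green

== RESULT ==
depts.name | depts.id | depts.kind
eve | 7 | gold
gina | 1 | green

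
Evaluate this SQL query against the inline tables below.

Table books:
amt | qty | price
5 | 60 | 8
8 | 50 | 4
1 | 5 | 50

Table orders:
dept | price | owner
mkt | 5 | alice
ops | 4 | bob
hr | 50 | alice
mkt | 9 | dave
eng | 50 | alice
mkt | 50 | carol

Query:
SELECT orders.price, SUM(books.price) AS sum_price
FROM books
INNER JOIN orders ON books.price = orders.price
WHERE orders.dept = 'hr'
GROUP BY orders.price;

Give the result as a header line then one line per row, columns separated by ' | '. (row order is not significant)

== RESULT ==
orders.price | sum_price
50 | 50

Derivation:
After JOIN orders (4 rows):
books.amt | books.qty | books.price | orders.dept | orders.price | orders.owner
8 | 50 | 4 | ops | 4 | bob
1 | 5 | 50 | hr | 50 | alice
1 | 5 | 50 | eng | 50 | alice
1 | 5 | 50 | mkt | 50 | carol
After WHERE (1 rows):
books.amt | books.qty | books.price | orders.dept | orders.price | orders.owner
1 | 5 | 50 | hr | 50 | alice
After GROUP BY (1 rows):
orders.price | sum_price
50 | 50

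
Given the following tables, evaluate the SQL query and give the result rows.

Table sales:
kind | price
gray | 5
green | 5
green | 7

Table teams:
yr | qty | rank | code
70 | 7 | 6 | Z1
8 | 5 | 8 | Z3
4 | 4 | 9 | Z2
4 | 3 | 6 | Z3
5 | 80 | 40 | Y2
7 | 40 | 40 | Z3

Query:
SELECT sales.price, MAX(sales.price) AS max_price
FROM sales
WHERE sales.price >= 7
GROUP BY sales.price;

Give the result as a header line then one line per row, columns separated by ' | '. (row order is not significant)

== RESULT ==
sales.price | max_price
7 | 7

Derivation:
After WHERE (1 rows):
sales.kind | sales.price
green | 7
After GROUP BY (1 rows):
sales.price | max_price
7 | 7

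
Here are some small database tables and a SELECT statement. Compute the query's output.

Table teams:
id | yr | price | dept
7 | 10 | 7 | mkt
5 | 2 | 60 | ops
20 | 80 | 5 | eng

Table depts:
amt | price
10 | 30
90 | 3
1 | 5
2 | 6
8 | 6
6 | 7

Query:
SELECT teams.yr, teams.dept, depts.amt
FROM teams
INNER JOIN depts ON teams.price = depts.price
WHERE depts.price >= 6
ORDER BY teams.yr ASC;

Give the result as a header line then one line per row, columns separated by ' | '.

After JOIN depts (2 rows):
teams.id | teams.yr | teams.price | teams.dept | depts.amt | depts.price
7 | 10 | 7 | mkt | 6 | 7
20 | 80 | 5 | eng | 1 | 5
After WHERE (1 rows):
teams.id | teams.yr | teams.price | teams.dept | depts.amt | depts.price
7 | 10 | 7 | mkt | 6 | 7
After SELECT (1 rows):
teams.yr | teams.dept | depts.amt
10 | mkt | 6
After ORDER BY (1 rows):
teams.yr | teams.dept | depts.amt
10 | mkt | 6

== RESULT ==
teams.yr | teams.dept | depts.amt
10 | mkt | 6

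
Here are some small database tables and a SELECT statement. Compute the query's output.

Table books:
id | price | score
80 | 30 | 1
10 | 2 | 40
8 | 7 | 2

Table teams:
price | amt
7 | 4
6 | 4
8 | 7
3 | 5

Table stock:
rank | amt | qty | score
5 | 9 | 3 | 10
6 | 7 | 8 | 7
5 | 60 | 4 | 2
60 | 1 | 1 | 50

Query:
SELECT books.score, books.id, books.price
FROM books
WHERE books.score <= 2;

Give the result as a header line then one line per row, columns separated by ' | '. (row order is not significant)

== RESULT ==
books.score | books.id | books.price
1 | 80 | 30
2 | 8 | 7

Derivation:
After WHERE (2 rows):
books.id | books.price | books.score
80 | 30 | 1
8 | 7 | 2
After SELECT (2 rows):
books.score | books.id | books.price
1 | 80 | 30
2 | 8 | 7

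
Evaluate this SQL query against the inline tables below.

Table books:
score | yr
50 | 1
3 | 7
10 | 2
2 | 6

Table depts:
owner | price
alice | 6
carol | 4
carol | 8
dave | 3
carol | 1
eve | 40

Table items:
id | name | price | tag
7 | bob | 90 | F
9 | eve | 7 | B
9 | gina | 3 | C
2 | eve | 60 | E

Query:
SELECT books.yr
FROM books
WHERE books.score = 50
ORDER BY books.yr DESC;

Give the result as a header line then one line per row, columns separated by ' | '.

After WHERE (1 rows):
books.score | books.yr
50 | 1
After SELECT (1 rows):
books.yr
1
After ORDER BY (1 rows):
books.yr
1

== RESULT ==
books.yr
1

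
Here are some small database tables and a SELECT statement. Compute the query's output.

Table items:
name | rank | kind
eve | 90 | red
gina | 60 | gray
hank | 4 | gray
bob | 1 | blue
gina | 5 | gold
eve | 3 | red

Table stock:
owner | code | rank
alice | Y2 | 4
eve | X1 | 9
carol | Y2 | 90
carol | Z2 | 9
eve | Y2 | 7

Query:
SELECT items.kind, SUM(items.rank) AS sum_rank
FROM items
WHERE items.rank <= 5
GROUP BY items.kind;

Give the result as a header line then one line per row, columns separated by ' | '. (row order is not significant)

== RESULT ==
items.kind | sum_rank
gray | 4
blue | 1
gold | 5
red | 3

Derivation:
After WHERE (4 rows):
items.name | items.rank | items.kind
hank | 4 | gray
bob | 1 | blue
gina | 5 | gold
eve | 3 | red
After GROUP BY (4 rows):
items.kind | sum_rank
gray | 4
blue | 1
gold | 5
red | 3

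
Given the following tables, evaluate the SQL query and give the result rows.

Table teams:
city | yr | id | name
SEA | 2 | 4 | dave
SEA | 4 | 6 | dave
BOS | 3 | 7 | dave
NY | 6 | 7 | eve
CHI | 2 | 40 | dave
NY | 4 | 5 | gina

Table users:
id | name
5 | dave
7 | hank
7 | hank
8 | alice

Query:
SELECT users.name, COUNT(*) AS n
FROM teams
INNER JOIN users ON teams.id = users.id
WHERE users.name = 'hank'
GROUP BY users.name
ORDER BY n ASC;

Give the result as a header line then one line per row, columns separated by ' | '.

After JOIN users (5 rows):
teams.city | teams.yr | teams.id | teams.name | users.id | users.name
BOS | 3 | 7 | dave | 7 | hank
BOS | 3 | 7 | dave | 7 | hank
NY | 6 | 7 | eve | 7 | hank
NY | 6 | 7 | eve | 7 | hank
NY | 4 | 5 | gina | 5 | dave
After WHERE (4 rows):
teams.city | teams.yr | teams.id | teams.name | users.id | users.name
BOS | 3 | 7 | dave | 7 | hank
BOS | 3 | 7 | dave | 7 | hank
NY | 6 | 7 | eve | 7 | hank
NY | 6 | 7 | eve | 7 | hank
After GROUP BY (1 rows):
users.name | n
hank | 4
After ORDER BY (1 rows):
users.name | n
hank | 4

== RESULT ==
users.name | n
hank | 4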